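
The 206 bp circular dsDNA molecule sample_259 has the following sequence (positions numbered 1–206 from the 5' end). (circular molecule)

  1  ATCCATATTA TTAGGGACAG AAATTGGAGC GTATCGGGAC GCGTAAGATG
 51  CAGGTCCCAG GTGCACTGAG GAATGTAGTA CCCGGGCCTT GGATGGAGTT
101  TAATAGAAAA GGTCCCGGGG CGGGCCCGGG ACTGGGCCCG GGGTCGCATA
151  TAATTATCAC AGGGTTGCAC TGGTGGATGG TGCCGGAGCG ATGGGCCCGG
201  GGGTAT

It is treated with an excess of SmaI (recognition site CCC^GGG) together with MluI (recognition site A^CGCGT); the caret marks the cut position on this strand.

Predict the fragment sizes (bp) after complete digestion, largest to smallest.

59, 47, 44, 33, 12, 11 bp

SmaI sites (CCCGGG) start at positions 81, 114, 125, 137, 196.
SmaI cuts after base 3 of each site, so after positions 83, 116, 127, 139, 198.
The MluI site (ACGCGT) starts at position 39.
MluI cuts after the first base of each site, so after position 39.
Combined cut positions: 39, 83, 116, 127, 139, 198.
Circular molecule, 6 cuts → 6 fragments:
  40–83 → 44 bp
  84–116 → 33 bp
  117–127 → 11 bp
  128–139 → 12 bp
  140–198 → 59 bp
  199–206 then 1–39 → 8 + 39 = 47 bp
Sorted largest to smallest: 59, 47, 44, 33, 12, 11 bp.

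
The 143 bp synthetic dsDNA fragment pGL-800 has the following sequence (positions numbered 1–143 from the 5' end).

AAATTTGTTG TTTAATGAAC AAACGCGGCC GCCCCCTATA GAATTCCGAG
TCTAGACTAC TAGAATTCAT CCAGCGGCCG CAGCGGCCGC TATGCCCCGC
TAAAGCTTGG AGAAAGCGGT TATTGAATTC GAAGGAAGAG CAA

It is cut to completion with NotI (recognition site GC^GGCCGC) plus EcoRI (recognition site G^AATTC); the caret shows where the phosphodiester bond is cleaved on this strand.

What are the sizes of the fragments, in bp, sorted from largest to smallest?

41, 26, 22, 18, 15, 12, 9 bp

NotI sites (GCGGCCGC) start at positions 25, 74, 83.
NotI cuts after base 2 of each site, so after positions 26, 75, 84.
EcoRI sites (GAATTC) start at positions 41, 63, 125.
EcoRI cuts after the first base of each site, so after positions 41, 63, 125.
Combined cut positions: 26, 41, 63, 75, 84, 125.
Linear molecule, 6 cuts → 7 fragments:
  1–26 → 26 bp
  27–41 → 15 bp
  42–63 → 22 bp
  64–75 → 12 bp
  76–84 → 9 bp
  85–125 → 41 bp
  126–143 → 18 bp
Sorted largest to smallest: 41, 26, 22, 18, 15, 12, 9 bp.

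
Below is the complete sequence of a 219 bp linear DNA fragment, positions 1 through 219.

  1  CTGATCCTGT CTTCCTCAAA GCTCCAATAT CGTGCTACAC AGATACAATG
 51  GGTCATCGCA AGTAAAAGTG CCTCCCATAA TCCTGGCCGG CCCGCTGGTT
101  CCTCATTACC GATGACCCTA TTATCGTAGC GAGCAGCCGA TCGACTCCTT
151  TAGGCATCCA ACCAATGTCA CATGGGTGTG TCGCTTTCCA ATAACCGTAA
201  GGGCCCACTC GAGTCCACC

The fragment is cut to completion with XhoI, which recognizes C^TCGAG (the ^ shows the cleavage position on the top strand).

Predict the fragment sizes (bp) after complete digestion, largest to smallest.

208, 11 bp

The XhoI site (CTCGAG) starts at position 208.
XhoI cuts after the first base of each site, so after position 208.
Linear molecule, 1 cut → 2 fragments:
  1–208 → 208 bp
  209–219 → 11 bp
Sorted largest to smallest: 208, 11 bp.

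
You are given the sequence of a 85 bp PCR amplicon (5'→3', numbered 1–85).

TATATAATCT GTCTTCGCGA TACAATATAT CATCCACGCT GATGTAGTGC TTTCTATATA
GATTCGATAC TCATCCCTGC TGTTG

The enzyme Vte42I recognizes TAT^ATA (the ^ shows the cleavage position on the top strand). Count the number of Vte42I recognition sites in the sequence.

2

TATATA occurs starting at positions 1, 55.
Vte42I cuts at 2 sites.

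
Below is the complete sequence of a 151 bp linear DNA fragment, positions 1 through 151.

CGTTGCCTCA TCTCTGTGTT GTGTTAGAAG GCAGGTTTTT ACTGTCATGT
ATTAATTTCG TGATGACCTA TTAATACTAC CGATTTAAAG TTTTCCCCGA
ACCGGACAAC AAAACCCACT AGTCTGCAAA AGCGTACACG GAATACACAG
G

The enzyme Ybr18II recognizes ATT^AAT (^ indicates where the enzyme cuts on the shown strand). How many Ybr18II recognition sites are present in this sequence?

2

ATTAAT occurs starting at positions 51, 70.
Ybr18II cuts at 2 sites.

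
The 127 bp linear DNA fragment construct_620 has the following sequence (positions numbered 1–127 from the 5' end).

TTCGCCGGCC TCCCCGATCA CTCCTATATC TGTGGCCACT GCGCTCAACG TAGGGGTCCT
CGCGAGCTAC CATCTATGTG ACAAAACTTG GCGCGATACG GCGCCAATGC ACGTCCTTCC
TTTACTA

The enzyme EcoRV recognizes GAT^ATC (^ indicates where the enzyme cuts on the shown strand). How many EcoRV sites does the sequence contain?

0

No occurrence of GATATC is present in the sequence.
EcoRV does not cut: 0 sites.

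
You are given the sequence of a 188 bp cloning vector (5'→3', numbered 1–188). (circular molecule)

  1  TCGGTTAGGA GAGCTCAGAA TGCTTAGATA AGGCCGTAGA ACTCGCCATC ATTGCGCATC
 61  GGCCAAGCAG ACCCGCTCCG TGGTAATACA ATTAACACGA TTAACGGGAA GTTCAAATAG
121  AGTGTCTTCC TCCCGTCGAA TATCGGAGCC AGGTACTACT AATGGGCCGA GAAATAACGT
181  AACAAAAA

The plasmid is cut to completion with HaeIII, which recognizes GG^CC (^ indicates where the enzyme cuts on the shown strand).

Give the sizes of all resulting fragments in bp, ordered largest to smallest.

104, 55, 29 bp

HaeIII sites (GGCC) start at positions 32, 61, 165.
HaeIII cuts after base 2 of each site, so after positions 33, 62, 166.
Circular molecule, 3 cuts → 3 fragments:
  34–62 → 29 bp
  63–166 → 104 bp
  167–188 then 1–33 → 22 + 33 = 55 bp
Sorted largest to smallest: 104, 55, 29 bp.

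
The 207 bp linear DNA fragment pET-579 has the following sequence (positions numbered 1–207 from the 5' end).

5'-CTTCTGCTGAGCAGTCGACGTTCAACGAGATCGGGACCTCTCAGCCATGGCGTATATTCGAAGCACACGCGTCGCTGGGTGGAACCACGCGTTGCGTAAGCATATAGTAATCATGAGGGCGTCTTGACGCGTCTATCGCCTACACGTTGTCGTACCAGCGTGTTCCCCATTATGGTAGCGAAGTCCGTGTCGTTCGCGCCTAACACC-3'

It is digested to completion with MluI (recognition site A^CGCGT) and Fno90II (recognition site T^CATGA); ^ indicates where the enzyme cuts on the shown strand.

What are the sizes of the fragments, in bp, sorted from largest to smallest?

MluI sites (ACGCGT) start at positions 67, 87, 127.
MluI cuts after the first base of each site, so after positions 67, 87, 127.
The Fno90II site (TCATGA) starts at position 111.
Fno90II cuts after the first base of each site, so after position 111.
Combined cut positions: 67, 87, 111, 127.
Linear molecule, 4 cuts → 5 fragments:
  1–67 → 67 bp
  68–87 → 20 bp
  88–111 → 24 bp
  112–127 → 16 bp
  128–207 → 80 bp
Sorted largest to smallest: 80, 67, 24, 20, 16 bp.

80, 67, 24, 20, 16 bp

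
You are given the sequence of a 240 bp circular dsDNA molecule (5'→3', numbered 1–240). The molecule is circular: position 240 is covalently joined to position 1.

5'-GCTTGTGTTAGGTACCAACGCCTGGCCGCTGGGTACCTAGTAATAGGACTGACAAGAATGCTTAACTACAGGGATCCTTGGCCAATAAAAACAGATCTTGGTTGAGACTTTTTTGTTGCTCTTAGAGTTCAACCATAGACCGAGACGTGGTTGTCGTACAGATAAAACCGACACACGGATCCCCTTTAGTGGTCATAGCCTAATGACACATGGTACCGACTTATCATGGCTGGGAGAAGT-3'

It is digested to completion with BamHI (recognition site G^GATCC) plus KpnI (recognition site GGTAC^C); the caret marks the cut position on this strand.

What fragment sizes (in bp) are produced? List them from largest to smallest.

105, 39, 39, 36, 21 bp

BamHI sites (GGATCC) start at positions 72, 177.
BamHI cuts after the first base of each site, so after positions 72, 177.
KpnI sites (GGTACC) start at positions 11, 32, 212.
KpnI cuts after base 5 of each site (before the last base), so after positions 15, 36, 216.
Combined cut positions: 15, 36, 72, 177, 216.
Circular molecule, 5 cuts → 5 fragments:
  16–36 → 21 bp
  37–72 → 36 bp
  73–177 → 105 bp
  178–216 → 39 bp
  217–240 then 1–15 → 24 + 15 = 39 bp
Sorted largest to smallest: 105, 39, 39, 36, 21 bp.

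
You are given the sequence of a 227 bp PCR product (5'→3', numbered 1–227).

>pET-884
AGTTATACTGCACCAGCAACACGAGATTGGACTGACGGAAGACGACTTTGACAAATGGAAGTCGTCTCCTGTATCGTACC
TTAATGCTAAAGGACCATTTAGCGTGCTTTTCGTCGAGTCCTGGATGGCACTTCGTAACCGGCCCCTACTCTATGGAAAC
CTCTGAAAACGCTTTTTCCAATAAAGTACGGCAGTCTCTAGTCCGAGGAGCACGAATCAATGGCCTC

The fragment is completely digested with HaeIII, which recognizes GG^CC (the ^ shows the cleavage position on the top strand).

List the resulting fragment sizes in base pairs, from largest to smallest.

142, 81, 4 bp

HaeIII sites (GGCC) start at positions 141, 222.
HaeIII cuts after base 2 of each site, so after positions 142, 223.
Linear molecule, 2 cuts → 3 fragments:
  1–142 → 142 bp
  143–223 → 81 bp
  224–227 → 4 bp
Sorted largest to smallest: 142, 81, 4 bp.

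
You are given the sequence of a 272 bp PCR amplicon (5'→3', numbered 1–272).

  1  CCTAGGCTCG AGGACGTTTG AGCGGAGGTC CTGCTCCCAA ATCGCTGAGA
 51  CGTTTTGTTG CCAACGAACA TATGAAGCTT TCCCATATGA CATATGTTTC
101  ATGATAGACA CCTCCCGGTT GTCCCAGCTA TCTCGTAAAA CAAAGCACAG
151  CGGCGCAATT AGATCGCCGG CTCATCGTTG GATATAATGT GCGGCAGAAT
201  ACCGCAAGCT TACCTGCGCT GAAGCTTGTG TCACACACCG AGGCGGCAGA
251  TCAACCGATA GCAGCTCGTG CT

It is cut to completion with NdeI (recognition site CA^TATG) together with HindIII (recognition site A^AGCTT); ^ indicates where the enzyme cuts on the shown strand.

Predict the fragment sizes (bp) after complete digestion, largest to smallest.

NdeI sites (CATATG) start at positions 69, 84, 91.
NdeI cuts after base 2 of each site, so after positions 70, 85, 92.
HindIII sites (AAGCTT) start at positions 75, 206, 222.
HindIII cuts after the first base of each site, so after positions 75, 206, 222.
Combined cut positions: 70, 75, 85, 92, 206, 222.
Linear molecule, 6 cuts → 7 fragments:
  1–70 → 70 bp
  71–75 → 5 bp
  76–85 → 10 bp
  86–92 → 7 bp
  93–206 → 114 bp
  207–222 → 16 bp
  223–272 → 50 bp
Sorted largest to smallest: 114, 70, 50, 16, 10, 7, 5 bp.

114, 70, 50, 16, 10, 7, 5 bp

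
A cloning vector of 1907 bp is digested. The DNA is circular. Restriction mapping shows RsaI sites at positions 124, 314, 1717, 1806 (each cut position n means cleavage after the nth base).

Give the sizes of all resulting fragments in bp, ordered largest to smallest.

1403, 225, 190, 89 bp

Circular molecule, 4 cuts → 4 fragments:
  314 − 124 = 190 bp
  1717 − 314 = 1403 bp
  1806 − 1717 = 89 bp
  wrap: 1907 − 1806 + 124 = 225 bp
Sorted largest to smallest: 1403, 225, 190, 89 bp.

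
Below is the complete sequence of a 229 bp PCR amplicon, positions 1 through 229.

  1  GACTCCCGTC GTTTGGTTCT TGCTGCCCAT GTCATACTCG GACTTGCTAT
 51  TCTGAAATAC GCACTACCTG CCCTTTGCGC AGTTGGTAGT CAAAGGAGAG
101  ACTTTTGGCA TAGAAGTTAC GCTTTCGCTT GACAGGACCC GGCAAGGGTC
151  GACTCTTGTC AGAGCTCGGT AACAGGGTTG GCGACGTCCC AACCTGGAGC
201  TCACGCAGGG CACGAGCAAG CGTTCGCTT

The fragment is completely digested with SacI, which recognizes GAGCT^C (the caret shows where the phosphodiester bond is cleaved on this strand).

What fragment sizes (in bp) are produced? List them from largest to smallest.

SacI sites (GAGCTC) start at positions 162, 197.
SacI cuts after base 5 of each site (before the last base), so after positions 166, 201.
Linear molecule, 2 cuts → 3 fragments:
  1–166 → 166 bp
  167–201 → 35 bp
  202–229 → 28 bp
Sorted largest to smallest: 166, 35, 28 bp.

166, 35, 28 bp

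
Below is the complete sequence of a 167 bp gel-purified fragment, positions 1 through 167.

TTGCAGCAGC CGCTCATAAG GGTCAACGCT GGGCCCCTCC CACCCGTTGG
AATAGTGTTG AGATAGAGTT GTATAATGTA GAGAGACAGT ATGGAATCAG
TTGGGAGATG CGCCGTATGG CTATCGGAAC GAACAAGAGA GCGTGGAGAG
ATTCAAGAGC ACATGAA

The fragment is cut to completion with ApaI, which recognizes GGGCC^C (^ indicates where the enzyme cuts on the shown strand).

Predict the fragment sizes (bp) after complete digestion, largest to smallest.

The ApaI site (GGGCCC) starts at position 31.
ApaI cuts after base 5 of each site (before the last base), so after position 35.
Linear molecule, 1 cut → 2 fragments:
  1–35 → 35 bp
  36–167 → 132 bp
Sorted largest to smallest: 132, 35 bp.

132, 35 bp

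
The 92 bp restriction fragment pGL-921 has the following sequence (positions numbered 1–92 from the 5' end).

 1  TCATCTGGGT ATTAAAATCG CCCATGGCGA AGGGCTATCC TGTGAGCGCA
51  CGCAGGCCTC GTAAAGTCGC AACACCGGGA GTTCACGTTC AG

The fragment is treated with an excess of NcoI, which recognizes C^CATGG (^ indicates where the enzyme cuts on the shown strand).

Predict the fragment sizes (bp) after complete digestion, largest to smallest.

70, 22 bp

The NcoI site (CCATGG) starts at position 22.
NcoI cuts after the first base of each site, so after position 22.
Linear molecule, 1 cut → 2 fragments:
  1–22 → 22 bp
  23–92 → 70 bp
Sorted largest to smallest: 70, 22 bp.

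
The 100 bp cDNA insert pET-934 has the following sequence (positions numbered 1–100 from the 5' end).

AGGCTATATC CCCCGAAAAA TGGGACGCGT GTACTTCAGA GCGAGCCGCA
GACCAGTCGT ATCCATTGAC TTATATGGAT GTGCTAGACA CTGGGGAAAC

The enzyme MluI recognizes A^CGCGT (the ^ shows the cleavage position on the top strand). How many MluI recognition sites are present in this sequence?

ACGCGT occurs starting at position 25.
MluI cuts at 1 site.

1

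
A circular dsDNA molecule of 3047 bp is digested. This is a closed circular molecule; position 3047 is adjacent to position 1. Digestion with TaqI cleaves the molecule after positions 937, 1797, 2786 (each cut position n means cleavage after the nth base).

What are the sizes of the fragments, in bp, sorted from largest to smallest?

1198, 989, 860 bp

Circular molecule, 3 cuts → 3 fragments:
  1797 − 937 = 860 bp
  2786 − 1797 = 989 bp
  wrap: 3047 − 2786 + 937 = 1198 bp
Sorted largest to smallest: 1198, 989, 860 bp.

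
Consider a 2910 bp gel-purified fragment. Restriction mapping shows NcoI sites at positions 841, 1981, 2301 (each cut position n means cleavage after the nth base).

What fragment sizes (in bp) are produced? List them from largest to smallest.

1140, 841, 609, 320 bp

Linear molecule, 3 cuts → 4 fragments:
  841 − 0 = 841 bp
  1981 − 841 = 1140 bp
  2301 − 1981 = 320 bp
  2910 − 2301 = 609 bp
Sorted largest to smallest: 1140, 841, 609, 320 bp.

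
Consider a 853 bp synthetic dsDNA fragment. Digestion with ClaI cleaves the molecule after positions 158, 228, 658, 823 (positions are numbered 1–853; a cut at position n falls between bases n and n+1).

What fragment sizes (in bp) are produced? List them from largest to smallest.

430, 165, 158, 70, 30 bp

Linear molecule, 4 cuts → 5 fragments:
  158 − 0 = 158 bp
  228 − 158 = 70 bp
  658 − 228 = 430 bp
  823 − 658 = 165 bp
  853 − 823 = 30 bp
Sorted largest to smallest: 430, 165, 158, 70, 30 bp.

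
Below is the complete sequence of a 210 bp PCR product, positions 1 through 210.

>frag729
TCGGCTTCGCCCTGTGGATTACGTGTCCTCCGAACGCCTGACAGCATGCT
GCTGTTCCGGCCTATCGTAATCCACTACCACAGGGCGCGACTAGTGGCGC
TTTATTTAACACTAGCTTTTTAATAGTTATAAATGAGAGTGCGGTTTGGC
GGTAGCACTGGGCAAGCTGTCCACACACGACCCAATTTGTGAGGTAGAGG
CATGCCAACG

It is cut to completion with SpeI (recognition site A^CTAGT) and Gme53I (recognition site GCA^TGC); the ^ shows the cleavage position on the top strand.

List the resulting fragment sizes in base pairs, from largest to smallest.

112, 46, 44, 8 bp

The SpeI site (ACTAGT) starts at position 90.
SpeI cuts after the first base of each site, so after position 90.
Gme53I sites (GCATGC) start at positions 44, 200.
Gme53I cuts after base 3 of each site, so after positions 46, 202.
Combined cut positions: 46, 90, 202.
Linear molecule, 3 cuts → 4 fragments:
  1–46 → 46 bp
  47–90 → 44 bp
  91–202 → 112 bp
  203–210 → 8 bp
Sorted largest to smallest: 112, 46, 44, 8 bp.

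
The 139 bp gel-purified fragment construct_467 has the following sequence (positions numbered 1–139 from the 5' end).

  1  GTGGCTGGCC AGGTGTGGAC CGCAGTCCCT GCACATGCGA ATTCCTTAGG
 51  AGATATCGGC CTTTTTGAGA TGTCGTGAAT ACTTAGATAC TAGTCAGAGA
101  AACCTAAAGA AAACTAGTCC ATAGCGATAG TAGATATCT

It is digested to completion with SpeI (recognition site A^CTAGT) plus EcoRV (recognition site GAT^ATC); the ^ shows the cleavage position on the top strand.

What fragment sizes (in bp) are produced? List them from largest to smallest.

SpeI sites (ACTAGT) start at positions 89, 113.
SpeI cuts after the first base of each site, so after positions 89, 113.
EcoRV sites (GATATC) start at positions 52, 133.
EcoRV cuts after base 3 of each site, so after positions 54, 135.
Combined cut positions: 54, 89, 113, 135.
Linear molecule, 4 cuts → 5 fragments:
  1–54 → 54 bp
  55–89 → 35 bp
  90–113 → 24 bp
  114–135 → 22 bp
  136–139 → 4 bp
Sorted largest to smallest: 54, 35, 24, 22, 4 bp.

54, 35, 24, 22, 4 bp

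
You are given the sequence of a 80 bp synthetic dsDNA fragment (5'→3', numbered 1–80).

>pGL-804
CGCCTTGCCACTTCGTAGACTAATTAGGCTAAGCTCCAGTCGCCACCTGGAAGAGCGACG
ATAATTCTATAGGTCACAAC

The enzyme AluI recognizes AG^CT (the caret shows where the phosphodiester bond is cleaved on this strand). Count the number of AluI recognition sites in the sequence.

1

AGCT occurs starting at position 32.
AluI cuts at 1 site.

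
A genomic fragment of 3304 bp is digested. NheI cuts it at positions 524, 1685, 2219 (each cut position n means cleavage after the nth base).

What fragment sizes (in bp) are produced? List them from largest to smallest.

Linear molecule, 3 cuts → 4 fragments:
  524 − 0 = 524 bp
  1685 − 524 = 1161 bp
  2219 − 1685 = 534 bp
  3304 − 2219 = 1085 bp
Sorted largest to smallest: 1161, 1085, 534, 524 bp.

1161, 1085, 534, 524 bp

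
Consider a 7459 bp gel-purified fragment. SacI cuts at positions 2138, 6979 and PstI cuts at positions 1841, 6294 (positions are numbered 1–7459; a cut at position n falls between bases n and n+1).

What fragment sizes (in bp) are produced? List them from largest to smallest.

4156, 1841, 685, 480, 297 bp

Combined cut positions (sorted): 1841, 2138, 6294, 6979.
Linear molecule, 4 cuts → 5 fragments:
  1841 − 0 = 1841 bp
  2138 − 1841 = 297 bp
  6294 − 2138 = 4156 bp
  6979 − 6294 = 685 bp
  7459 − 6979 = 480 bp
Sorted largest to smallest: 4156, 1841, 685, 480, 297 bp.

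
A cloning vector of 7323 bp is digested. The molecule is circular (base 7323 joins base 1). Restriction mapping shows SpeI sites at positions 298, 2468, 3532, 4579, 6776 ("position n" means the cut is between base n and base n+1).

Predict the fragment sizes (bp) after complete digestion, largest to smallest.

Circular molecule, 5 cuts → 5 fragments:
  2468 − 298 = 2170 bp
  3532 − 2468 = 1064 bp
  4579 − 3532 = 1047 bp
  6776 − 4579 = 2197 bp
  wrap: 7323 − 6776 + 298 = 845 bp
Sorted largest to smallest: 2197, 2170, 1064, 1047, 845 bp.

2197, 2170, 1064, 1047, 845 bp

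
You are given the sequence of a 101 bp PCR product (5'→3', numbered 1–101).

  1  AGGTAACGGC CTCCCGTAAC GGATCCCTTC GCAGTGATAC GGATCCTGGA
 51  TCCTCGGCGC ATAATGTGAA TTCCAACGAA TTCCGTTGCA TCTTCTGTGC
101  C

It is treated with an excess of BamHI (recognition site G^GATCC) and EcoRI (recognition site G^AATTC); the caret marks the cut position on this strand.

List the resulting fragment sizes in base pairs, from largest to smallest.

BamHI sites (GGATCC) start at positions 21, 41, 48.
BamHI cuts after the first base of each site, so after positions 21, 41, 48.
EcoRI sites (GAATTC) start at positions 68, 78.
EcoRI cuts after the first base of each site, so after positions 68, 78.
Combined cut positions: 21, 41, 48, 68, 78.
Linear molecule, 5 cuts → 6 fragments:
  1–21 → 21 bp
  22–41 → 20 bp
  42–48 → 7 bp
  49–68 → 20 bp
  69–78 → 10 bp
  79–101 → 23 bp
Sorted largest to smallest: 23, 21, 20, 20, 10, 7 bp.

23, 21, 20, 20, 10, 7 bp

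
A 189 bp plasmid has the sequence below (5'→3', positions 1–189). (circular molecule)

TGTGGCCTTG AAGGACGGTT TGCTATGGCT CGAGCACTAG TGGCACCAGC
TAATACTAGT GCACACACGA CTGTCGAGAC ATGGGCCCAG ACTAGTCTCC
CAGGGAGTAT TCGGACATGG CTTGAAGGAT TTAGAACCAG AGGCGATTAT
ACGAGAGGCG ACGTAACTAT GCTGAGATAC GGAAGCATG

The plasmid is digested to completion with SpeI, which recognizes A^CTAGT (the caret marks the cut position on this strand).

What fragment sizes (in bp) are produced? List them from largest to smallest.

SpeI sites (ACTAGT) start at positions 36, 55, 91.
SpeI cuts after the first base of each site, so after positions 36, 55, 91.
Circular molecule, 3 cuts → 3 fragments:
  37–55 → 19 bp
  56–91 → 36 bp
  92–189 then 1–36 → 98 + 36 = 134 bp
Sorted largest to smallest: 134, 36, 19 bp.

134, 36, 19 bp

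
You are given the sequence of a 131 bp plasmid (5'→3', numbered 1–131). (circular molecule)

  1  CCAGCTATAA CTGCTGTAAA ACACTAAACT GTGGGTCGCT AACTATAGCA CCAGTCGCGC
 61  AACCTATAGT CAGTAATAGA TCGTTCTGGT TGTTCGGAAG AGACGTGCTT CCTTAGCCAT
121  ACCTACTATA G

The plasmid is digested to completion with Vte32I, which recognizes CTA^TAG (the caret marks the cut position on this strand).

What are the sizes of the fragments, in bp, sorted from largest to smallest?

62, 48, 21 bp

Vte32I sites (CTATAG) start at positions 43, 64, 126.
Vte32I cuts after base 3 of each site, so after positions 45, 66, 128.
Circular molecule, 3 cuts → 3 fragments:
  46–66 → 21 bp
  67–128 → 62 bp
  129–131 then 1–45 → 3 + 45 = 48 bp
Sorted largest to smallest: 62, 48, 21 bp.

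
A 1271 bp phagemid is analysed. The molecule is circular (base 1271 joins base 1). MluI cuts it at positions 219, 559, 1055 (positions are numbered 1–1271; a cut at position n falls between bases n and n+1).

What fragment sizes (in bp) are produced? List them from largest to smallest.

Circular molecule, 3 cuts → 3 fragments:
  559 − 219 = 340 bp
  1055 − 559 = 496 bp
  wrap: 1271 − 1055 + 219 = 435 bp
Sorted largest to smallest: 496, 435, 340 bp.

496, 435, 340 bp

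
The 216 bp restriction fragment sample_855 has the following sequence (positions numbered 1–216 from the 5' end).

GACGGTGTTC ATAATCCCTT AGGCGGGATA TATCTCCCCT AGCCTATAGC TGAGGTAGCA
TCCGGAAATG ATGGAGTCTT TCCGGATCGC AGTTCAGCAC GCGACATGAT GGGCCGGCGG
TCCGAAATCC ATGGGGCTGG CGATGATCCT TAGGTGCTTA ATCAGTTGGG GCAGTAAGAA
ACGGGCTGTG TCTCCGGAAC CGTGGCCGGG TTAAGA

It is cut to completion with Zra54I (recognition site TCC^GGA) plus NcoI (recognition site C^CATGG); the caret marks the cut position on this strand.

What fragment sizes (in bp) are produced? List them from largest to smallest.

Zra54I sites (TCCGGA) start at positions 61, 81, 193.
Zra54I cuts after base 3 of each site, so after positions 63, 83, 195.
The NcoI site (CCATGG) starts at position 129.
NcoI cuts after the first base of each site, so after position 129.
Combined cut positions: 63, 83, 129, 195.
Linear molecule, 4 cuts → 5 fragments:
  1–63 → 63 bp
  64–83 → 20 bp
  84–129 → 46 bp
  130–195 → 66 bp
  196–216 → 21 bp
Sorted largest to smallest: 66, 63, 46, 21, 20 bp.

66, 63, 46, 21, 20 bp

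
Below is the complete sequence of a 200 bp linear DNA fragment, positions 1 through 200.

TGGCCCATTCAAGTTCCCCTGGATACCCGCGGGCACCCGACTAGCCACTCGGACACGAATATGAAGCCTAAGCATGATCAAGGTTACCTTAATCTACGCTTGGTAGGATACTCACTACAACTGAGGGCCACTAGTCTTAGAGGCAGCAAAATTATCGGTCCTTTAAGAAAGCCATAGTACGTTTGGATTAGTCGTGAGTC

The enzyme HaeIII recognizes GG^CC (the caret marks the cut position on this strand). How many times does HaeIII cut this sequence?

GGCC occurs starting at positions 2, 126.
HaeIII cuts at 2 sites.

2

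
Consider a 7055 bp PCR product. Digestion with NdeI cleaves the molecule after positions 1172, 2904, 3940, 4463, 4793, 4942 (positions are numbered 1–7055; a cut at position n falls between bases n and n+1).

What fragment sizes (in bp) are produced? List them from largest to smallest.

2113, 1732, 1172, 1036, 523, 330, 149 bp

Linear molecule, 6 cuts → 7 fragments:
  1172 − 0 = 1172 bp
  2904 − 1172 = 1732 bp
  3940 − 2904 = 1036 bp
  4463 − 3940 = 523 bp
  4793 − 4463 = 330 bp
  4942 − 4793 = 149 bp
  7055 − 4942 = 2113 bp
Sorted largest to smallest: 2113, 1732, 1172, 1036, 523, 330, 149 bp.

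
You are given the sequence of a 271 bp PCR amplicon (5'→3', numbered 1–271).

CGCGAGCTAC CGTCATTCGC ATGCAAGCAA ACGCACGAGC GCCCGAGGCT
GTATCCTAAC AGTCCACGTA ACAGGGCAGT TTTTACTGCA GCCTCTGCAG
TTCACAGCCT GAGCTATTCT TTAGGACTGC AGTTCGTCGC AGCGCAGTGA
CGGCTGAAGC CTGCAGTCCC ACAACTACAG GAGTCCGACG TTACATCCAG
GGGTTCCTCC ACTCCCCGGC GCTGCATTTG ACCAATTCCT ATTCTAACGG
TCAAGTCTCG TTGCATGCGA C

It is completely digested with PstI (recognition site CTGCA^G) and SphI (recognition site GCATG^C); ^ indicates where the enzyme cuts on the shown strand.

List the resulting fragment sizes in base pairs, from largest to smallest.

102, 67, 34, 32, 23, 9, 4 bp

PstI sites (CTGCAG) start at positions 86, 95, 127, 161.
PstI cuts after base 5 of each site (before the last base), so after positions 90, 99, 131, 165.
SphI sites (GCATGC) start at positions 19, 263.
SphI cuts after base 5 of each site (before the last base), so after positions 23, 267.
Combined cut positions: 23, 90, 99, 131, 165, 267.
Linear molecule, 6 cuts → 7 fragments:
  1–23 → 23 bp
  24–90 → 67 bp
  91–99 → 9 bp
  100–131 → 32 bp
  132–165 → 34 bp
  166–267 → 102 bp
  268–271 → 4 bp
Sorted largest to smallest: 102, 67, 34, 32, 23, 9, 4 bp.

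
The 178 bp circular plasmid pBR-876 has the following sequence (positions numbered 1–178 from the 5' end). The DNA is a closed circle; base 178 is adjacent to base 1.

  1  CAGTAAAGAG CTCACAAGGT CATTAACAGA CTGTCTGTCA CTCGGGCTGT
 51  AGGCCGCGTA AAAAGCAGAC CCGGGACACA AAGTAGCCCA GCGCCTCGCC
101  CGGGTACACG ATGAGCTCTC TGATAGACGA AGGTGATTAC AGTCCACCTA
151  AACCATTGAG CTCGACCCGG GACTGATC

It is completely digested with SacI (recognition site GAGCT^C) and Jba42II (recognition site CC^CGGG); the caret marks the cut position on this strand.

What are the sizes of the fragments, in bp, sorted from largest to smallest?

59, 45, 29, 23, 17, 5 bp

SacI sites (GAGCTC) start at positions 8, 113, 158.
SacI cuts after base 5 of each site (before the last base), so after positions 12, 117, 162.
Jba42II sites (CCCGGG) start at positions 70, 99, 166.
Jba42II cuts after base 2 of each site, so after positions 71, 100, 167.
Combined cut positions: 12, 71, 100, 117, 162, 167.
Circular molecule, 6 cuts → 6 fragments:
  13–71 → 59 bp
  72–100 → 29 bp
  101–117 → 17 bp
  118–162 → 45 bp
  163–167 → 5 bp
  168–178 then 1–12 → 11 + 12 = 23 bp
Sorted largest to smallest: 59, 45, 29, 23, 17, 5 bp.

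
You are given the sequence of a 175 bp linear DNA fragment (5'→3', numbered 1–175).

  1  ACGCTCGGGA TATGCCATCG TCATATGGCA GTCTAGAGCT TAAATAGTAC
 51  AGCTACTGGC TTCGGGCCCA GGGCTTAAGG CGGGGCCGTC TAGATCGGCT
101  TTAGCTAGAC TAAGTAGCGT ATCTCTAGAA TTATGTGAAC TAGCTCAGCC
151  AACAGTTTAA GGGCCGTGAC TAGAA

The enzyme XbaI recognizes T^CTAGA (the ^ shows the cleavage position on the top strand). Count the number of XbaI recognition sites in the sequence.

TCTAGA occurs starting at positions 32, 89, 124.
XbaI cuts at 3 sites.

3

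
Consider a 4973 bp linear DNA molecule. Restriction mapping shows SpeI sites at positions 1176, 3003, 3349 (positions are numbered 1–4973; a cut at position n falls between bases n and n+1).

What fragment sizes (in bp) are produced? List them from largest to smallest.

Linear molecule, 3 cuts → 4 fragments:
  1176 − 0 = 1176 bp
  3003 − 1176 = 1827 bp
  3349 − 3003 = 346 bp
  4973 − 3349 = 1624 bp
Sorted largest to smallest: 1827, 1624, 1176, 346 bp.

1827, 1624, 1176, 346 bp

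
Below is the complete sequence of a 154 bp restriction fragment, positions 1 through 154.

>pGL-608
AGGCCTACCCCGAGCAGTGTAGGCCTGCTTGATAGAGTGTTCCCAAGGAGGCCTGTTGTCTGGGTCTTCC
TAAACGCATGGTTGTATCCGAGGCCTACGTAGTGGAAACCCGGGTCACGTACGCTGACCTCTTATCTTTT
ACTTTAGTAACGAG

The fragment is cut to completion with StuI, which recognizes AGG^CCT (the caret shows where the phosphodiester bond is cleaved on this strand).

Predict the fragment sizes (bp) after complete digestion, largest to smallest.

61, 42, 28, 20, 3 bp

StuI sites (AGGCCT) start at positions 1, 21, 49, 91.
StuI cuts after base 3 of each site, so after positions 3, 23, 51, 93.
Linear molecule, 4 cuts → 5 fragments:
  1–3 → 3 bp
  4–23 → 20 bp
  24–51 → 28 bp
  52–93 → 42 bp
  94–154 → 61 bp
Sorted largest to smallest: 61, 42, 28, 20, 3 bp.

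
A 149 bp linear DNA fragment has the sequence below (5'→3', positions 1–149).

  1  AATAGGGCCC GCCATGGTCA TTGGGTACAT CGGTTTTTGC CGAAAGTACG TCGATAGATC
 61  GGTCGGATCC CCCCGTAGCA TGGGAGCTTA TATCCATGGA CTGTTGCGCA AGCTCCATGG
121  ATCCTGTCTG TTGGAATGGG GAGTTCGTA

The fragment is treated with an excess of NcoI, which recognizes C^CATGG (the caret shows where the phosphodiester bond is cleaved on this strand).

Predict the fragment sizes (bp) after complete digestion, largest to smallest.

82, 34, 21, 12 bp

NcoI sites (CCATGG) start at positions 12, 94, 115.
NcoI cuts after the first base of each site, so after positions 12, 94, 115.
Linear molecule, 3 cuts → 4 fragments:
  1–12 → 12 bp
  13–94 → 82 bp
  95–115 → 21 bp
  116–149 → 34 bp
Sorted largest to smallest: 82, 34, 21, 12 bp.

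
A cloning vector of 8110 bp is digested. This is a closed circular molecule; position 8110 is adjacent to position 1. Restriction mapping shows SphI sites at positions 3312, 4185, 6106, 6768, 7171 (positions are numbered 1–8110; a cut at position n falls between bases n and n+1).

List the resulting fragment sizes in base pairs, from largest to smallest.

Circular molecule, 5 cuts → 5 fragments:
  4185 − 3312 = 873 bp
  6106 − 4185 = 1921 bp
  6768 − 6106 = 662 bp
  7171 − 6768 = 403 bp
  wrap: 8110 − 7171 + 3312 = 4251 bp
Sorted largest to smallest: 4251, 1921, 873, 662, 403 bp.

4251, 1921, 873, 662, 403 bp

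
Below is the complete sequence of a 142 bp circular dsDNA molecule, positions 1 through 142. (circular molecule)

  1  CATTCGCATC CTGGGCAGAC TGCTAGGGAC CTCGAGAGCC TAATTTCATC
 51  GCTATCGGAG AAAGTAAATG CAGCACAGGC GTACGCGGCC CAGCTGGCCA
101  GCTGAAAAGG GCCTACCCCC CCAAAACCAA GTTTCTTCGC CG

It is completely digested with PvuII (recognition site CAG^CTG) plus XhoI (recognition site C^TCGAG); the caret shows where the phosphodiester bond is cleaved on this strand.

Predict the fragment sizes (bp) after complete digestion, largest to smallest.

72, 62, 8 bp

PvuII sites (CAGCTG) start at positions 91, 99.
PvuII cuts after base 3 of each site, so after positions 93, 101.
The XhoI site (CTCGAG) starts at position 31.
XhoI cuts after the first base of each site, so after position 31.
Combined cut positions: 31, 93, 101.
Circular molecule, 3 cuts → 3 fragments:
  32–93 → 62 bp
  94–101 → 8 bp
  102–142 then 1–31 → 41 + 31 = 72 bp
Sorted largest to smallest: 72, 62, 8 bp.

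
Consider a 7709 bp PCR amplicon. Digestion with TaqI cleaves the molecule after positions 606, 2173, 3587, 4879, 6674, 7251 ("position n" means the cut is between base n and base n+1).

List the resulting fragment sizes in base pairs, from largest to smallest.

1795, 1567, 1414, 1292, 606, 577, 458 bp

Linear molecule, 6 cuts → 7 fragments:
  606 − 0 = 606 bp
  2173 − 606 = 1567 bp
  3587 − 2173 = 1414 bp
  4879 − 3587 = 1292 bp
  6674 − 4879 = 1795 bp
  7251 − 6674 = 577 bp
  7709 − 7251 = 458 bp
Sorted largest to smallest: 1795, 1567, 1414, 1292, 606, 577, 458 bp.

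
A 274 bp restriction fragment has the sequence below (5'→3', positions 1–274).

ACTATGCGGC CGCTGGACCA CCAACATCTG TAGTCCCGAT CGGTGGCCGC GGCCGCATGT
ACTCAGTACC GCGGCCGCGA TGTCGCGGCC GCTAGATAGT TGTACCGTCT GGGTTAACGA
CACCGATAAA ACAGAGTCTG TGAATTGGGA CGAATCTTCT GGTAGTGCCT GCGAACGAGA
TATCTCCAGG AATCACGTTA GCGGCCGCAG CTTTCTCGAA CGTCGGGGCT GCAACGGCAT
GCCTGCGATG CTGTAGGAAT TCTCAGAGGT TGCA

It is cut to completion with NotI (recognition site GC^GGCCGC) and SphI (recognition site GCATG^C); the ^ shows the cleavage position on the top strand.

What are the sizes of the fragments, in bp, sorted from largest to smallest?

116, 43, 39, 33, 22, 14, 7 bp

NotI sites (GCGGCCGC) start at positions 6, 49, 71, 85, 201.
NotI cuts after base 2 of each site, so after positions 7, 50, 72, 86, 202.
The SphI site (GCATGC) starts at position 237.
SphI cuts after base 5 of each site (before the last base), so after position 241.
Combined cut positions: 7, 50, 72, 86, 202, 241.
Linear molecule, 6 cuts → 7 fragments:
  1–7 → 7 bp
  8–50 → 43 bp
  51–72 → 22 bp
  73–86 → 14 bp
  87–202 → 116 bp
  203–241 → 39 bp
  242–274 → 33 bp
Sorted largest to smallest: 116, 43, 39, 33, 22, 14, 7 bp.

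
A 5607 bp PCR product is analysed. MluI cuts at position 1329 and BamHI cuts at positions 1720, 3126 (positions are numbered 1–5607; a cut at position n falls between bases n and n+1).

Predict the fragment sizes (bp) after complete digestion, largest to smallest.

Combined cut positions (sorted): 1329, 1720, 3126.
Linear molecule, 3 cuts → 4 fragments:
  1329 − 0 = 1329 bp
  1720 − 1329 = 391 bp
  3126 − 1720 = 1406 bp
  5607 − 3126 = 2481 bp
Sorted largest to smallest: 2481, 1406, 1329, 391 bp.

2481, 1406, 1329, 391 bp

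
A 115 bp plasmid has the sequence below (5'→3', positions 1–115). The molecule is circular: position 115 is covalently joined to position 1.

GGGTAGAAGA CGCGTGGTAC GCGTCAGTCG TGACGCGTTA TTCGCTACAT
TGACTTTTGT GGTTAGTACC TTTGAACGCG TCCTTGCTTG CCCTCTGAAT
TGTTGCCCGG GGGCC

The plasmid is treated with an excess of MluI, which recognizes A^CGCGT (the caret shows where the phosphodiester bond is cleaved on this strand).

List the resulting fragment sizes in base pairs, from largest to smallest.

49, 43, 14, 9 bp

MluI sites (ACGCGT) start at positions 10, 19, 33, 76.
MluI cuts after the first base of each site, so after positions 10, 19, 33, 76.
Circular molecule, 4 cuts → 4 fragments:
  11–19 → 9 bp
  20–33 → 14 bp
  34–76 → 43 bp
  77–115 then 1–10 → 39 + 10 = 49 bp
Sorted largest to smallest: 49, 43, 14, 9 bp.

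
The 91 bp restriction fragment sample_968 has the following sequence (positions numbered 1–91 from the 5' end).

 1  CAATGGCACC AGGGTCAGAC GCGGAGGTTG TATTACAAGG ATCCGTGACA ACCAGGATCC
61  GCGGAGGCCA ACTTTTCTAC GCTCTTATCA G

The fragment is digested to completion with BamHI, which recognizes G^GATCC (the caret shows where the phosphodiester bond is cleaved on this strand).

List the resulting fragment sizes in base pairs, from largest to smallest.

BamHI sites (GGATCC) start at positions 39, 55.
BamHI cuts after the first base of each site, so after positions 39, 55.
Linear molecule, 2 cuts → 3 fragments:
  1–39 → 39 bp
  40–55 → 16 bp
  56–91 → 36 bp
Sorted largest to smallest: 39, 36, 16 bp.

39, 36, 16 bp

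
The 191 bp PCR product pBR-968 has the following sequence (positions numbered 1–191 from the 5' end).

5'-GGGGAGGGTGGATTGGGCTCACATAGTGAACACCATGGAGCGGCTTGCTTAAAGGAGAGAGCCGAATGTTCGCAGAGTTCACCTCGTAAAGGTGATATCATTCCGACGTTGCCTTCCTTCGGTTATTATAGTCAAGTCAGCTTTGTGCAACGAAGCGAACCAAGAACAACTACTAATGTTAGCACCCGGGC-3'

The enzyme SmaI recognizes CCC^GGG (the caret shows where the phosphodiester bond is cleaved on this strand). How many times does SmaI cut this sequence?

1

CCCGGG occurs starting at position 185.
SmaI cuts at 1 site.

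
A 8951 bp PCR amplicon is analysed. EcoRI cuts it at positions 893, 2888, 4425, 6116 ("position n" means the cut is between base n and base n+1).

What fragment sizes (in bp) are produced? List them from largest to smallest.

Linear molecule, 4 cuts → 5 fragments:
  893 − 0 = 893 bp
  2888 − 893 = 1995 bp
  4425 − 2888 = 1537 bp
  6116 − 4425 = 1691 bp
  8951 − 6116 = 2835 bp
Sorted largest to smallest: 2835, 1995, 1691, 1537, 893 bp.

2835, 1995, 1691, 1537, 893 bp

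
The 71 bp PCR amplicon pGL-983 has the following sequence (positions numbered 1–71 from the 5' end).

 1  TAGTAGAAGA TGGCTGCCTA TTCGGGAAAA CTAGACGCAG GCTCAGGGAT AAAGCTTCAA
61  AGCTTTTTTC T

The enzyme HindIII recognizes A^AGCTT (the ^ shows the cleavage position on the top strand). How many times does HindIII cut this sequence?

AAGCTT occurs starting at positions 52, 60.
HindIII cuts at 2 sites.

2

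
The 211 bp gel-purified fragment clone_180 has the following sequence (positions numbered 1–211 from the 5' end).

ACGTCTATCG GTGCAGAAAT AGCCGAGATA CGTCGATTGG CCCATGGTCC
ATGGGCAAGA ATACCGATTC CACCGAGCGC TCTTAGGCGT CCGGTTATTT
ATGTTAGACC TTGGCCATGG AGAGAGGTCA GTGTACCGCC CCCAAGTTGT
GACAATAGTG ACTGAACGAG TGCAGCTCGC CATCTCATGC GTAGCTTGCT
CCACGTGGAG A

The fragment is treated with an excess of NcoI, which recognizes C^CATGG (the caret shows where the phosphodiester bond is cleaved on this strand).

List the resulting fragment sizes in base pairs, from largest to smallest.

NcoI sites (CCATGG) start at positions 42, 49, 115.
NcoI cuts after the first base of each site, so after positions 42, 49, 115.
Linear molecule, 3 cuts → 4 fragments:
  1–42 → 42 bp
  43–49 → 7 bp
  50–115 → 66 bp
  116–211 → 96 bp
Sorted largest to smallest: 96, 66, 42, 7 bp.

96, 66, 42, 7 bp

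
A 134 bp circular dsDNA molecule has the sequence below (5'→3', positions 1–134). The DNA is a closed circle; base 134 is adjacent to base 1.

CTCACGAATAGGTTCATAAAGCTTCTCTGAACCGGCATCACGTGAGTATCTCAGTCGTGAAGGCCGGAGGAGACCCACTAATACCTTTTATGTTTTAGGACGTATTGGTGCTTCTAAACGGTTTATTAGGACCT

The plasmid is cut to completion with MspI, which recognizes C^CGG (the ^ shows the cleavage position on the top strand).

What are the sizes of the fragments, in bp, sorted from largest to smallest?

102, 32 bp

MspI sites (CCGG) start at positions 32, 64.
MspI cuts after the first base of each site, so after positions 32, 64.
Circular molecule, 2 cuts → 2 fragments:
  33–64 → 32 bp
  65–134 then 1–32 → 70 + 32 = 102 bp
Sorted largest to smallest: 102, 32 bp.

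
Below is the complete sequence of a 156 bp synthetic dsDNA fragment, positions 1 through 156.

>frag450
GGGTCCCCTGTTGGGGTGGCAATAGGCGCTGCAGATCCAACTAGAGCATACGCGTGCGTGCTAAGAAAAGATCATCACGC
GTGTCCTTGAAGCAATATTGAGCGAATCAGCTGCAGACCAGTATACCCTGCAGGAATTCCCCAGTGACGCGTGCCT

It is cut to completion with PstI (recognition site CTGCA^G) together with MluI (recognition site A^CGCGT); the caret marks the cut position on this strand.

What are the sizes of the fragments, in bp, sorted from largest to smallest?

38, 33, 27, 17, 17, 15, 9 bp

PstI sites (CTGCAG) start at positions 29, 111, 128.
PstI cuts after base 5 of each site (before the last base), so after positions 33, 115, 132.
MluI sites (ACGCGT) start at positions 50, 77, 147.
MluI cuts after the first base of each site, so after positions 50, 77, 147.
Combined cut positions: 33, 50, 77, 115, 132, 147.
Linear molecule, 6 cuts → 7 fragments:
  1–33 → 33 bp
  34–50 → 17 bp
  51–77 → 27 bp
  78–115 → 38 bp
  116–132 → 17 bp
  133–147 → 15 bp
  148–156 → 9 bp
Sorted largest to smallest: 38, 33, 27, 17, 17, 15, 9 bp.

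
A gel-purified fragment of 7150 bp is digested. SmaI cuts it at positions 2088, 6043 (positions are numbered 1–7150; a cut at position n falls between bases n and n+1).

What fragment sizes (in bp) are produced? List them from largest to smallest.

3955, 2088, 1107 bp

Linear molecule, 2 cuts → 3 fragments:
  2088 − 0 = 2088 bp
  6043 − 2088 = 3955 bp
  7150 − 6043 = 1107 bp
Sorted largest to smallest: 3955, 2088, 1107 bp.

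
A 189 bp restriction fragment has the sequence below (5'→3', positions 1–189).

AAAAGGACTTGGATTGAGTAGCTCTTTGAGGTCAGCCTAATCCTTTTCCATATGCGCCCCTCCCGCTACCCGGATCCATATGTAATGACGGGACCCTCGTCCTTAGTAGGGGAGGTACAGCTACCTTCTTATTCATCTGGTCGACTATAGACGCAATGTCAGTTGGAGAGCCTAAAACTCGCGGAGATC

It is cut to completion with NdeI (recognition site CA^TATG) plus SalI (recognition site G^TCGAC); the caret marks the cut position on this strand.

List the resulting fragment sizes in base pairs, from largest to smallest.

62, 50, 49, 28 bp

NdeI sites (CATATG) start at positions 49, 77.
NdeI cuts after base 2 of each site, so after positions 50, 78.
The SalI site (GTCGAC) starts at position 140.
SalI cuts after the first base of each site, so after position 140.
Combined cut positions: 50, 78, 140.
Linear molecule, 3 cuts → 4 fragments:
  1–50 → 50 bp
  51–78 → 28 bp
  79–140 → 62 bp
  141–189 → 49 bp
Sorted largest to smallest: 62, 50, 49, 28 bp.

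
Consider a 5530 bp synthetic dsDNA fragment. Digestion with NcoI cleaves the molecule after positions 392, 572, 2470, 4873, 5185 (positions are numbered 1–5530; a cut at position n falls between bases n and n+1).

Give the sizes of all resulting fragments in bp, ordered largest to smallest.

Linear molecule, 5 cuts → 6 fragments:
  392 − 0 = 392 bp
  572 − 392 = 180 bp
  2470 − 572 = 1898 bp
  4873 − 2470 = 2403 bp
  5185 − 4873 = 312 bp
  5530 − 5185 = 345 bp
Sorted largest to smallest: 2403, 1898, 392, 345, 312, 180 bp.

2403, 1898, 392, 345, 312, 180 bp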